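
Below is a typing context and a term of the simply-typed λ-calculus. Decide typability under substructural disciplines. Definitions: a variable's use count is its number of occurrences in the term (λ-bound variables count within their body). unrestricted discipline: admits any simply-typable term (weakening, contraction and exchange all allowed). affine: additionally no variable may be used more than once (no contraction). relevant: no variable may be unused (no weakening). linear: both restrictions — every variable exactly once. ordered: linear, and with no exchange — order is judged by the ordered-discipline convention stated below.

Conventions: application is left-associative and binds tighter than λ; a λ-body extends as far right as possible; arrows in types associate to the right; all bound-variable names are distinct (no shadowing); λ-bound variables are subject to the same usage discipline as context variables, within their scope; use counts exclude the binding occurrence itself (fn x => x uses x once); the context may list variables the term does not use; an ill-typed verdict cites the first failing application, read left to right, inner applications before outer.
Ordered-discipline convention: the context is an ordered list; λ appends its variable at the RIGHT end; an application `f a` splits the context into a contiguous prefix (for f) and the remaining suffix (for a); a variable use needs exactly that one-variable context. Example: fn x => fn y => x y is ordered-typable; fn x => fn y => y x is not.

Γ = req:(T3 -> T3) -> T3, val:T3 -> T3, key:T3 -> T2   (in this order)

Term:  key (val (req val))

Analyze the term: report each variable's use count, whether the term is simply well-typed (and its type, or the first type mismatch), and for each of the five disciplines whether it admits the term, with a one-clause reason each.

usage: req=1; val=2; key=1
left-to-right use order: key, val, req, val
typing: the term checks, with type T2
ordered ✗ (uses contraction: val ×2)
linear ✗ (uses contraction: val ×2)
affine ✗ (uses contraction: val ×2)
relevant ✓ (req, val, key: all used, weakening unneeded)
unrestricted ✓ (typability at T2 is all that's needed)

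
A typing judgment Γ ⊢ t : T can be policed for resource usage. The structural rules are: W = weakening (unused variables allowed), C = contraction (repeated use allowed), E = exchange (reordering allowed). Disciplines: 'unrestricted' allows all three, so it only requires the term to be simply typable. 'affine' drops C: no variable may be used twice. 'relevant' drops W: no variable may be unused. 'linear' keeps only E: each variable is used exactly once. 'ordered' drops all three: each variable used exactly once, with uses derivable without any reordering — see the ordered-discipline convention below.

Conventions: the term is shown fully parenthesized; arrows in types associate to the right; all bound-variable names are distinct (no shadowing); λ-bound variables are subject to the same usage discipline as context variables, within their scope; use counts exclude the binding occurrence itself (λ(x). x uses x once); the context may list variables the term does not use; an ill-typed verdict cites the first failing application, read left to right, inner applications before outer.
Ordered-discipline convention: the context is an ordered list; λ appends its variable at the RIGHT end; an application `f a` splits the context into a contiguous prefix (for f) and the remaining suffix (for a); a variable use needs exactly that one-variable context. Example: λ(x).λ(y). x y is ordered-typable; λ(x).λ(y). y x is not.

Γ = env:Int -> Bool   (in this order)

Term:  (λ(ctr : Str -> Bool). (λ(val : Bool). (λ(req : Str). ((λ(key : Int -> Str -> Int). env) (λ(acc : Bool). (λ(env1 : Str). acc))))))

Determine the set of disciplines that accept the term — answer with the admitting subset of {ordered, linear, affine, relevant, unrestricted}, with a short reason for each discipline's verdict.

admitting disciplines: none
counts: env=1; ctr (bound)=0; val (bound)=0; req (bound)=0; key (bound)=0; acc (bound)=1; env1 (bound)=0
left-to-right use order: env, acc
typing: ill-typed: a function awaiting Int -> Str -> Int gets Bool -> Str -> Bool
ordered: ✗, not simply typable
linear: ✗, fails simple typing
affine: ✗, a type mismatch blocks all five
relevant: ✗, the type mismatch rejects it
unrestricted: ✗, not simply typable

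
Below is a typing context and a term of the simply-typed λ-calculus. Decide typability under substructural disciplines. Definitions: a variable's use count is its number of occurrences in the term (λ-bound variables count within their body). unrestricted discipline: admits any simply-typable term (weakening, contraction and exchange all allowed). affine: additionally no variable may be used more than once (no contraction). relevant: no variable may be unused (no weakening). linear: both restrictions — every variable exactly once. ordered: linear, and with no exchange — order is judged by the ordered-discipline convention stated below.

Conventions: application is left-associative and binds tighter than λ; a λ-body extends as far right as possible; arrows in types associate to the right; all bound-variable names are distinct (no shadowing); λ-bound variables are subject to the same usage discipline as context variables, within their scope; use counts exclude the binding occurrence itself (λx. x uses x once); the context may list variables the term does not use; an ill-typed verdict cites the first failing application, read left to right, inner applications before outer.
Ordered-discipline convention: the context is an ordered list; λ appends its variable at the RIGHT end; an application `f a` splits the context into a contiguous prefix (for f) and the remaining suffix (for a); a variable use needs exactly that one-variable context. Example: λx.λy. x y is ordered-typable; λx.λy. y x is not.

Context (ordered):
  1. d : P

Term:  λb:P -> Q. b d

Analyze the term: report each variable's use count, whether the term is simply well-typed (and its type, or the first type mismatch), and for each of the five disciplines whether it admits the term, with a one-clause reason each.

counts: d=1; b (λ-bound)=1
uses in reading order: b, d
typing: well-typed — term : (P -> Q) -> Q
ordered ✗ (no contiguous prefix/suffix split fits b, d)
linear ✓ (d, b: one use apiece)
affine ✓ (d, b: no repeats, contraction unneeded)
relevant ✓ (every one of d, b appears)
unrestricted ✓ (simply typable at (P -> Q) -> Q; W, C, E all held)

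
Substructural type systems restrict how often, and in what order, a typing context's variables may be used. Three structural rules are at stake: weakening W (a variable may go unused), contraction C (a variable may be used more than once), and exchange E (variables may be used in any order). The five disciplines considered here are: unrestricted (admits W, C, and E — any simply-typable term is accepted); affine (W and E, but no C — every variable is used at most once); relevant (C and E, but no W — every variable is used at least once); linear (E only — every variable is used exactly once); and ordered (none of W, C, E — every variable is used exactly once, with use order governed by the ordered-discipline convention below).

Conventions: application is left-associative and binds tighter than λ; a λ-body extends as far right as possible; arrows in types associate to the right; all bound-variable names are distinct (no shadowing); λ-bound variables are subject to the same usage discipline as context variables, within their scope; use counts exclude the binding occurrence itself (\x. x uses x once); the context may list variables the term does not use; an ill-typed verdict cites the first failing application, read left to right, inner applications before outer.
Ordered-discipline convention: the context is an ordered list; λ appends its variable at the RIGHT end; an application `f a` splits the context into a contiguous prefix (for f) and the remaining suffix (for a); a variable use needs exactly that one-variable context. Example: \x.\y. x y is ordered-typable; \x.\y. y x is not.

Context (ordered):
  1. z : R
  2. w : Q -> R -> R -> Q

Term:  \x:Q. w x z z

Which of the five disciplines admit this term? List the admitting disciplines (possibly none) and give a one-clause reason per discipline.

accepted by: relevant, unrestricted
use counts: z ×2; w ×1; x [bound] ×1
order of uses: w, x, z, z
typing: well-typed at Q -> Q
ordered: ✗, needs contraction — z ×2
linear: ✗, needs contraction — z ×2
affine: ✗, needs contraction — z ×2
relevant: ✓, z, w, x: all used, weakening unneeded
unrestricted: ✓, typability at Q -> Q is all that's needed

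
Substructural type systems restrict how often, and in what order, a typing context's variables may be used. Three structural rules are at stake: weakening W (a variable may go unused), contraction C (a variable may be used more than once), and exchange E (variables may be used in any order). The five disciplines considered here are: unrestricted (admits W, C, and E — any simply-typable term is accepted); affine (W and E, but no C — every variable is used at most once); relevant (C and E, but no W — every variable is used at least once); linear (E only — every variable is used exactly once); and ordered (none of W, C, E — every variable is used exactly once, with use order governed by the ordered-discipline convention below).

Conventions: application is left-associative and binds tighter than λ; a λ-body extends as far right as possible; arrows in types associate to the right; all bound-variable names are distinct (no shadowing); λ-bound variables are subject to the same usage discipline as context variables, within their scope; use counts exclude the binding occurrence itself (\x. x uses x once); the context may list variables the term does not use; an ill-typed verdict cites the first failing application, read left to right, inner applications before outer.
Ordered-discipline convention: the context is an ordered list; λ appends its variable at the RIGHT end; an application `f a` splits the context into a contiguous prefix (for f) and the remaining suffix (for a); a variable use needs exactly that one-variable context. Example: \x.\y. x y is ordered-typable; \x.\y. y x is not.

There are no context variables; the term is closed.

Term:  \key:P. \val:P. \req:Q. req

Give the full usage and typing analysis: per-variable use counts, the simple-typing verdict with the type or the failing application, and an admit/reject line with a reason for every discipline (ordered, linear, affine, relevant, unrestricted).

counts: key (bound) ×0; val (bound) ×0; req (bound) ×1
use order (left to right): req
typing: well-typed at P -> P -> Q -> Q
ordered ✗ (key, val never used (weakening))
linear ✗ (key, val never used (weakening))
affine ✓ (at most one use each (key, val, req))
relevant ✗ (key, val never used (weakening))
unrestricted ✓ (simply typable at P -> P -> Q -> Q; W, C, E all held)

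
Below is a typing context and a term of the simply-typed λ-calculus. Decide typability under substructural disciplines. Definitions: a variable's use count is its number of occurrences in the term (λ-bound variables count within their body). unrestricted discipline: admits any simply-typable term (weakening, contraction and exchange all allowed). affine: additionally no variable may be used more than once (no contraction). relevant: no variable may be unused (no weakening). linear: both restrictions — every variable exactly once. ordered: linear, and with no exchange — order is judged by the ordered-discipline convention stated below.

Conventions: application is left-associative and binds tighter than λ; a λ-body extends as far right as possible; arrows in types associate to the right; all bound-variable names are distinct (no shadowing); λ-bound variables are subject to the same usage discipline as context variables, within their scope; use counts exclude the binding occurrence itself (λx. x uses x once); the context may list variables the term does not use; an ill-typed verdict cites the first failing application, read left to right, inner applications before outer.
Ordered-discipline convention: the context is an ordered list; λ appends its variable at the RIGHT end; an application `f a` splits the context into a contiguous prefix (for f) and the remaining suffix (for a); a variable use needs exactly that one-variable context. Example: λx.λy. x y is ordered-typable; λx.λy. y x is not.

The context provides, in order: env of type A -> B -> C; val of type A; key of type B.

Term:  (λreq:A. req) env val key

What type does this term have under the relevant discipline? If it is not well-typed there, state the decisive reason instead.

not well-typed under relevant — fails simple typing
variable uses: env: 1×, val: 1×, key: 1×, req (λ-bound): 1×
use order (left to right): req, env, val, key
typing: ill-typed: argument of type A -> B -> C where A is required
summary: ordered ✗, linear ✗, affine ✗, relevant ✗, unrestricted ✗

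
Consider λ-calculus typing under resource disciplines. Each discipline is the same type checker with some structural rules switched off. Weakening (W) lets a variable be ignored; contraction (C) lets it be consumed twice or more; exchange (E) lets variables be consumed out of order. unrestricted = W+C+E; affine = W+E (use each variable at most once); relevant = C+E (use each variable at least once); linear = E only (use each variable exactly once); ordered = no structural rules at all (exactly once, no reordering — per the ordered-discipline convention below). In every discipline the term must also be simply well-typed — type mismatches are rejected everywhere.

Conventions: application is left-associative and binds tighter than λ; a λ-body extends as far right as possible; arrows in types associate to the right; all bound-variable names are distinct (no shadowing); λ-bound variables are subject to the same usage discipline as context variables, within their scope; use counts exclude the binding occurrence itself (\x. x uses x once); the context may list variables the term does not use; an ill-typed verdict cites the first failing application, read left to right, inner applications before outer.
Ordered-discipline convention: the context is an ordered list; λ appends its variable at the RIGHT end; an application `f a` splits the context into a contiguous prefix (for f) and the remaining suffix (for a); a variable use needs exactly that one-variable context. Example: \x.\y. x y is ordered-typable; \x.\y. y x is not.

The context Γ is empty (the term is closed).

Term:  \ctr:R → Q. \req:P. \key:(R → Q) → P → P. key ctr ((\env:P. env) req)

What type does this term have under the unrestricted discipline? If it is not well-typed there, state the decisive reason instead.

term : (R → Q) → P → ((R → Q) → P → P) → P
usage: ctr (λ-bound) ×1; req (λ-bound) ×1; key (λ-bound) ×1; env (λ-bound) ×1
order of uses: key, ctr, env, req
typing: well-typed at (R → Q) → P → ((R → Q) → P → P) → P
summary: ordered ✗, linear ✓, affine ✓, relevant ✓, unrestricted ✓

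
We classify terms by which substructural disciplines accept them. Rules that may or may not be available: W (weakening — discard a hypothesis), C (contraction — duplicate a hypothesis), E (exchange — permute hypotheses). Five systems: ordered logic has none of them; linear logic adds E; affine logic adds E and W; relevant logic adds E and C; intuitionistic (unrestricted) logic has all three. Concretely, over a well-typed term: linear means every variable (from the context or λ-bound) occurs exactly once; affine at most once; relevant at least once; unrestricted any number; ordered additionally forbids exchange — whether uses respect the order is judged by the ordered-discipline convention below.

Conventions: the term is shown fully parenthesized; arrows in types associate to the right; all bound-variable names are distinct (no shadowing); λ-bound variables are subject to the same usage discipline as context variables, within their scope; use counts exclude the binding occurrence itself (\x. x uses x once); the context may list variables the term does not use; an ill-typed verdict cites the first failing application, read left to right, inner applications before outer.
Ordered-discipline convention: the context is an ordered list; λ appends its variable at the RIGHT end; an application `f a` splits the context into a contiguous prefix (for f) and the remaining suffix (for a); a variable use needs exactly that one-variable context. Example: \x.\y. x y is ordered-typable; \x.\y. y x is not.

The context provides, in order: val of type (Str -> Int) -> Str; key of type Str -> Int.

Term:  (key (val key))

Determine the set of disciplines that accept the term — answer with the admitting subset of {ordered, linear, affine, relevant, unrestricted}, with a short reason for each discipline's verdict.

admitted by: relevant, unrestricted
use counts: val: 1×, key: 2×
uses in reading order: key, val, key
typing: well-typed at Int
ordered: ✗ — repeated use of key ×2
linear: ✗ — repeated use of key ×2
affine: ✗ — repeated use of key ×2
relevant: ✓ — every one of val, key appears
unrestricted: ✓ — well-typed at Int; no restrictions here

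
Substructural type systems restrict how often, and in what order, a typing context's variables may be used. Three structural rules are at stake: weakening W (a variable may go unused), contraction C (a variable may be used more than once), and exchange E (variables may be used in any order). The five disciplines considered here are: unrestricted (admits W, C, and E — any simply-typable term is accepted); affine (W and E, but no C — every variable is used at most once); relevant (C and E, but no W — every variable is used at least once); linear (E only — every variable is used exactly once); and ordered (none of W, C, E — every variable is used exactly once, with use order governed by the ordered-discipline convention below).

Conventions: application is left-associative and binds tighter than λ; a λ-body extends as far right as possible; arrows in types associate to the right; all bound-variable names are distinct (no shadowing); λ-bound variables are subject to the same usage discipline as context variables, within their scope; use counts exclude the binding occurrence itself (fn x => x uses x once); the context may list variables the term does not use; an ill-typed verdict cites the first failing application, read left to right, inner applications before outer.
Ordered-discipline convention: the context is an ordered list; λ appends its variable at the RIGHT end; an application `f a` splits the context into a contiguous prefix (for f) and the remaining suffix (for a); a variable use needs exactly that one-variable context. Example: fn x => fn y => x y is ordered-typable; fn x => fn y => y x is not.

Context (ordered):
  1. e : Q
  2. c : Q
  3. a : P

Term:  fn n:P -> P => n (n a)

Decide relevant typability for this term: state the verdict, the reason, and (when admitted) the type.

no — needs weakening: e, c unused
counts: e=0; c=0; a=1; n (λ-bound)=2
left-to-right use order: n, n, a
typing: ✓ — (P -> P) -> P
across the five disciplines: ordered ✗ · linear ✗ · affine ✗ · relevant ✗ · unrestricted ✓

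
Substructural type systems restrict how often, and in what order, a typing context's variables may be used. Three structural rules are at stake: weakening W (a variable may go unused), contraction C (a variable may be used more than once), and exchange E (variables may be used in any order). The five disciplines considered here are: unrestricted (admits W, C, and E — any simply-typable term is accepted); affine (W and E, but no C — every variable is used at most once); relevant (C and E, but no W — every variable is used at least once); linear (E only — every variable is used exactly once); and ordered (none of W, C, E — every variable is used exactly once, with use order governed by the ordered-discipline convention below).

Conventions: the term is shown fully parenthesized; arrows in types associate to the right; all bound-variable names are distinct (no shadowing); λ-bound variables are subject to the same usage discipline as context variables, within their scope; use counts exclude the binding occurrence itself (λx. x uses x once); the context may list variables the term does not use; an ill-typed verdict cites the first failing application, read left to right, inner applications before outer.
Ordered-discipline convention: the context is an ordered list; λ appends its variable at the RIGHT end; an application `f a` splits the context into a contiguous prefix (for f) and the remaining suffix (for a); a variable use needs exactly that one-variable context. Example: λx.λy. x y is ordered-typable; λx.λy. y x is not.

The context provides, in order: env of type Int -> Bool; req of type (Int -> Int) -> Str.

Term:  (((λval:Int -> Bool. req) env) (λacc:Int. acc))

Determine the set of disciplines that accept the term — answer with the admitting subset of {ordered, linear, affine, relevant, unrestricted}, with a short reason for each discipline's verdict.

admitted by: affine, unrestricted
usage: env: 1; req: 1; val (bound): 0; acc (bound): 1
use order (left to right): req, env, acc
typing: the term checks, with type Str
ordered: ✗ — val left unused
linear: ✗ — val left unused
affine: ✓ — env, req, val, acc: no repeats, contraction unneeded
relevant: ✗ — val left unused
unrestricted: ✓ — well-typed at Str; no restrictions here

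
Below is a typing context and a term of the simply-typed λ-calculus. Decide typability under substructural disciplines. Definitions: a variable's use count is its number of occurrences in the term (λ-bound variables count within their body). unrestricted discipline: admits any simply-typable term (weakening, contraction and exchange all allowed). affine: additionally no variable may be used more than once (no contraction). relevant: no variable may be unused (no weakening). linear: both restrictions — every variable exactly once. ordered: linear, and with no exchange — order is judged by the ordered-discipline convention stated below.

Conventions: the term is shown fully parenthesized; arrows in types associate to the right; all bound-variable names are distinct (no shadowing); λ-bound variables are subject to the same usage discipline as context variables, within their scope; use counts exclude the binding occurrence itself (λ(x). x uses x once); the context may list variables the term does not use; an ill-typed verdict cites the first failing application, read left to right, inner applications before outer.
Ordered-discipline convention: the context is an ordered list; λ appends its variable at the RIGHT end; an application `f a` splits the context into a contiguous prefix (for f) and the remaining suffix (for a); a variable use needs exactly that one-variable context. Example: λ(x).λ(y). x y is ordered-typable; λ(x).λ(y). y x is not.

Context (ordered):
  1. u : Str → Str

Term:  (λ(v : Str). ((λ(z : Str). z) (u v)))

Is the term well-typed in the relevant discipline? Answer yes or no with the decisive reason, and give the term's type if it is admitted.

yes — none of u, v, z goes unused; term : Str → Str
use counts: u: 1×; v [bound]: 1×; z [bound]: 1×
use order (left to right): z, u, v
typing: the term checks, with type Str → Str
per-discipline verdicts: ordered ✓ | linear ✓ | affine ✓ | relevant ✓ | unrestricted ✓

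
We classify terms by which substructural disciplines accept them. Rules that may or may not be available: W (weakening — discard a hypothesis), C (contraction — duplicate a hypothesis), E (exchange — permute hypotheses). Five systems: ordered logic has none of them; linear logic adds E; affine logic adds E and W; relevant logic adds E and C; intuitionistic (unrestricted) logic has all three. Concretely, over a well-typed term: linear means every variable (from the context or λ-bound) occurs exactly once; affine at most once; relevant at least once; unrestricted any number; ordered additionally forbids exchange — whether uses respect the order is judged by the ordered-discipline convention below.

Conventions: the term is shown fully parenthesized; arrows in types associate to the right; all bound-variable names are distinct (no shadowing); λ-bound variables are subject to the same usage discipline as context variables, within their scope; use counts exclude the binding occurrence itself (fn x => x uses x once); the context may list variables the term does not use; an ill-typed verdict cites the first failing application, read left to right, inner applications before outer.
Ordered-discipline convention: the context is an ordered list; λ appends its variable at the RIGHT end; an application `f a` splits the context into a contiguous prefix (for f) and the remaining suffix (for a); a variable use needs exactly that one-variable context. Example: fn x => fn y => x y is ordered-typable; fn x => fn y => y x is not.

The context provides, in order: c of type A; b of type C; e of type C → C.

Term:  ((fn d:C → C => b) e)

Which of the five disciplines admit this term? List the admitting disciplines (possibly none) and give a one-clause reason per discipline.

accepted by: affine, unrestricted
use counts: c: 0×, b: 1×, e: 1×, d [bound]: 0×
uses in reading order: b, e
typing: well-typed at C
ordered: ✗, unused: c, d — weakening required
linear: ✗, unused: c, d — weakening required
affine: ✓, at most one use each (c, b, e, d)
relevant: ✗, unused: c, d — weakening required
unrestricted: ✓, type-checks (C) and nothing is barred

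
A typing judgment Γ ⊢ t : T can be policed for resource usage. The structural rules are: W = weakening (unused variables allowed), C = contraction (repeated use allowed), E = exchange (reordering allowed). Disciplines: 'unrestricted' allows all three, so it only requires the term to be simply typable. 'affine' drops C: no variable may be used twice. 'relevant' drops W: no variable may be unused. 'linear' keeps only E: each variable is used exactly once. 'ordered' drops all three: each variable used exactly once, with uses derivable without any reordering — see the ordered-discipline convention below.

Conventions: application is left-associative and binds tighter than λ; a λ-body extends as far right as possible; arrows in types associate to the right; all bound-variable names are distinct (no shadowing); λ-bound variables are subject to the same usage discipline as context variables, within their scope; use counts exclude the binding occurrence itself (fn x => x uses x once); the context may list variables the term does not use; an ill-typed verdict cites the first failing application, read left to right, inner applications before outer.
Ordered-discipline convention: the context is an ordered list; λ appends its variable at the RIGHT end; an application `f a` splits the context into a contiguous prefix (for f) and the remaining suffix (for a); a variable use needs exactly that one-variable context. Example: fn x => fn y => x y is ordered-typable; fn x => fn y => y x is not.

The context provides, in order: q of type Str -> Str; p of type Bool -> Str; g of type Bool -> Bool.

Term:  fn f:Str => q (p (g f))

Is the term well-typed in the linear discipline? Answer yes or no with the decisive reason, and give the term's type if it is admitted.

no — not simply typable
usage: q: 1, p: 1, g: 1, f (λ-bound): 1
left-to-right use order: q, p, g, f
typing: ill-typed: argument of type Str where Bool is required
across the five disciplines: ordered ✗; linear ✗; affine ✗; relevant ✗; unrestricted ✗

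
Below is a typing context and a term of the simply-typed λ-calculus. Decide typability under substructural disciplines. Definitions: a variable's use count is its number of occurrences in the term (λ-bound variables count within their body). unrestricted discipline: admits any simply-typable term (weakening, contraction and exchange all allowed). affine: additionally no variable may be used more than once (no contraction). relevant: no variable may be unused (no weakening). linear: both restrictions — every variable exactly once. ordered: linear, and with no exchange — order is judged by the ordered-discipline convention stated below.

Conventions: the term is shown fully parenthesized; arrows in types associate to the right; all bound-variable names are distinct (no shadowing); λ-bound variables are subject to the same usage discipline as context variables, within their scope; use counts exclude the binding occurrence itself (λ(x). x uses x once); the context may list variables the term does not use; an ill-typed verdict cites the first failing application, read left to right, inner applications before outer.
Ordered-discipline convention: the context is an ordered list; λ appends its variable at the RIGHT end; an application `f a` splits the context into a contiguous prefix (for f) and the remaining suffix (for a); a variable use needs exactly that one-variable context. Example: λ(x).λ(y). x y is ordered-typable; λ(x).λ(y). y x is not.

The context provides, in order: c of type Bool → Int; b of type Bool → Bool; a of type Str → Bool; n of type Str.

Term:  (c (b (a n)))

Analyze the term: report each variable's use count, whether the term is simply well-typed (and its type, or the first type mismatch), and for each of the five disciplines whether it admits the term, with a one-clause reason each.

usage: c: 1, b: 1, a: 1, n: 1
use order (left to right): c, b, a, n
typing: the term checks, with type Int
ordered ✓ (single-use (c, b, a, n), ordered derivation ok)
linear ✓ (each of c, b, a, n used exactly once)
affine ✓ (at most one use each (c, b, a, n))
relevant ✓ (c, b, a, n: all used, weakening unneeded)
unrestricted ✓ (simply typable at Int; W, C, E all held)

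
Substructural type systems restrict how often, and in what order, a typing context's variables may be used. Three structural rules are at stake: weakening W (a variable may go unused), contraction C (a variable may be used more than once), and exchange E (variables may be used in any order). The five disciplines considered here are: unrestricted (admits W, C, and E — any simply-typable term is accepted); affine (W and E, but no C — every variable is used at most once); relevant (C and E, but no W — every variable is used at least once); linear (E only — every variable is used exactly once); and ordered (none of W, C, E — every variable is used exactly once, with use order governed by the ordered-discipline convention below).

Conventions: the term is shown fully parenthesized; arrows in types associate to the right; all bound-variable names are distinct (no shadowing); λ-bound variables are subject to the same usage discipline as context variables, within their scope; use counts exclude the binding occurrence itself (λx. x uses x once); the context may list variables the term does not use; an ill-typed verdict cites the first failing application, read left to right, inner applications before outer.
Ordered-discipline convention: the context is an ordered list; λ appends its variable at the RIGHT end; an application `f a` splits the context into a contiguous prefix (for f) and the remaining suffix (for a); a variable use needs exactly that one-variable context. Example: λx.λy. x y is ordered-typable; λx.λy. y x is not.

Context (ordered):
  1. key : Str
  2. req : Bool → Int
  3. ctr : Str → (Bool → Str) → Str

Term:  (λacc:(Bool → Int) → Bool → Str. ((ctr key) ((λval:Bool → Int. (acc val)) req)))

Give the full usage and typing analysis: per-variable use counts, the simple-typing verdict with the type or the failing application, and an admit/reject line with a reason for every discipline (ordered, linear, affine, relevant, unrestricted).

variable uses: key ×1, req ×1, ctr ×1, acc (bound) ×1, val (bound) ×1
order of uses: ctr, key, acc, val, req
typing: ✓ — ((Bool → Int) → Bool → Str) → Str
ordered: ✗, no contiguous prefix/suffix split fits ctr, key, acc, val, req
linear: ✓, exactly-once usage across key, req, ctr, acc, val
affine: ✓, no duplicate uses among key, req, ctr, acc, val
relevant: ✓, every one of key, req, ctr, acc, val appears
unrestricted: ✓, typability at ((Bool → Int) → Bool → Str) → Str is all that's needed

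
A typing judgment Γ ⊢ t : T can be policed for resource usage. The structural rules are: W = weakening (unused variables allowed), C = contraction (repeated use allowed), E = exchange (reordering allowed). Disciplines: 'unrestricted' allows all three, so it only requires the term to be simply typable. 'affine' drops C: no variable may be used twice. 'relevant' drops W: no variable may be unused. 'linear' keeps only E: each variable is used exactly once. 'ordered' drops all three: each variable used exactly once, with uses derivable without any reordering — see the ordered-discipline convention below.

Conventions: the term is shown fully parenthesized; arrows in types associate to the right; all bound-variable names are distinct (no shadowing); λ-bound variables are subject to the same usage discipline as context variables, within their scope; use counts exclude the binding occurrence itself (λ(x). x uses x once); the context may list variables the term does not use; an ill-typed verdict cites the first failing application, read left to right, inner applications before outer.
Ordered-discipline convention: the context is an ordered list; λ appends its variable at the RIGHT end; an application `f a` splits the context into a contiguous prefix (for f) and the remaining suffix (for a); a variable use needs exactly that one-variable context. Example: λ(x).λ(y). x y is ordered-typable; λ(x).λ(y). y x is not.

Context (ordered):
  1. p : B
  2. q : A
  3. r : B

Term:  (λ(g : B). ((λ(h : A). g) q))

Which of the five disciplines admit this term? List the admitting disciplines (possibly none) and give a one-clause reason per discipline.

admitted by: affine, unrestricted
use counts: p: 0, q: 1, r: 0, g (λ-bound): 1, h (λ-bound): 0
uses in reading order: g, q
typing: ✓ — B -> B
ordered ✗ (needs weakening: p, r, h unused)
linear ✗ (needs weakening: p, r, h unused)
affine ✓ (none of p, q, r, g, h used more than once)
relevant ✗ (needs weakening: p, r, h unused)
unrestricted ✓ (simply typable at B -> B; W, C, E all held)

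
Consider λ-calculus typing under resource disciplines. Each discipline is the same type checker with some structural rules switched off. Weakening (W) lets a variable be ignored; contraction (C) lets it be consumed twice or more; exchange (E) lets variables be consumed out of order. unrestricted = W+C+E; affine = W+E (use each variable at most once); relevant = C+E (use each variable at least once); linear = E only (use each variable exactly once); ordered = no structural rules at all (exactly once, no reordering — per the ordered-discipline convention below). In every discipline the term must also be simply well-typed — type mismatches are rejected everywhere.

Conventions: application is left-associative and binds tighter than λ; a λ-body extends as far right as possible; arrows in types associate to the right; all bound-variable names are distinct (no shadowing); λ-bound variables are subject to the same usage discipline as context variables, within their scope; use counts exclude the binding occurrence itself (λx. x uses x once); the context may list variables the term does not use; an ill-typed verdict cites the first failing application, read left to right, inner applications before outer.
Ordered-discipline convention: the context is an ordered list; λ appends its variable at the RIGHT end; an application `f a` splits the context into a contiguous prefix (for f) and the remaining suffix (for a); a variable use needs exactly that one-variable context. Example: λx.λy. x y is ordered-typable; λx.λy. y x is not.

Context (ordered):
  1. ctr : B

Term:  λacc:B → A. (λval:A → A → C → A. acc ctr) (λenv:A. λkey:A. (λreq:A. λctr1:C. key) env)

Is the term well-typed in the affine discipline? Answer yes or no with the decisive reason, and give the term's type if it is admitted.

yes — at most one use each (ctr, acc, val, env, key, req, ctr1); term : (B → A) → A
usage: ctr: 1×; acc [bound]: 1×; val [bound]: 0×; env [bound]: 1×; key [bound]: 1×; req [bound]: 0×; ctr1 [bound]: 0×
use order (left to right): acc, ctr, key, env
typing: ✓ — (B → A) → A
all disciplines: ordered ✗; linear ✗; affine ✓; relevant ✗; unrestricted ✓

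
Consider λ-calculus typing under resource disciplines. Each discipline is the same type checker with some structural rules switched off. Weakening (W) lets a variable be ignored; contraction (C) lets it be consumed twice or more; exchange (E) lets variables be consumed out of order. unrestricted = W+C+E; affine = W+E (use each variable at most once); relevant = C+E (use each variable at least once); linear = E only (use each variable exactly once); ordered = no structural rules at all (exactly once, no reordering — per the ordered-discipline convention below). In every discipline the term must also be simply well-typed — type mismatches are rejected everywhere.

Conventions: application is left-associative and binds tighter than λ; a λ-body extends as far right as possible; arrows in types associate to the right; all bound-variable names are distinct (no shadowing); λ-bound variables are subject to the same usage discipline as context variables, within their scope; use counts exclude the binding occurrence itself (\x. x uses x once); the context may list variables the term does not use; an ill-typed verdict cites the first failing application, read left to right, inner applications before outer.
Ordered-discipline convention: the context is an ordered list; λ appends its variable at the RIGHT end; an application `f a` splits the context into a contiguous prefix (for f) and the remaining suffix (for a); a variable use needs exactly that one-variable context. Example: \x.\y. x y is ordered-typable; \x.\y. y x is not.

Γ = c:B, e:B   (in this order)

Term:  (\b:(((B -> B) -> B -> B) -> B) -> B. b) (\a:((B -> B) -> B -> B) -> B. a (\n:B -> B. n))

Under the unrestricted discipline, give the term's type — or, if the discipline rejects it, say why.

term : (((B -> B) -> B -> B) -> B) -> B
use counts: c: 0×; e: 0×; b (bound): 1×; a (bound): 1×; n (bound): 1×
left-to-right use order: b, a, n
typing: well-typed — term : (((B -> B) -> B -> B) -> B) -> B
across the five disciplines: ordered ✗; linear ✗; affine ✓; relevant ✗; unrestricted ✓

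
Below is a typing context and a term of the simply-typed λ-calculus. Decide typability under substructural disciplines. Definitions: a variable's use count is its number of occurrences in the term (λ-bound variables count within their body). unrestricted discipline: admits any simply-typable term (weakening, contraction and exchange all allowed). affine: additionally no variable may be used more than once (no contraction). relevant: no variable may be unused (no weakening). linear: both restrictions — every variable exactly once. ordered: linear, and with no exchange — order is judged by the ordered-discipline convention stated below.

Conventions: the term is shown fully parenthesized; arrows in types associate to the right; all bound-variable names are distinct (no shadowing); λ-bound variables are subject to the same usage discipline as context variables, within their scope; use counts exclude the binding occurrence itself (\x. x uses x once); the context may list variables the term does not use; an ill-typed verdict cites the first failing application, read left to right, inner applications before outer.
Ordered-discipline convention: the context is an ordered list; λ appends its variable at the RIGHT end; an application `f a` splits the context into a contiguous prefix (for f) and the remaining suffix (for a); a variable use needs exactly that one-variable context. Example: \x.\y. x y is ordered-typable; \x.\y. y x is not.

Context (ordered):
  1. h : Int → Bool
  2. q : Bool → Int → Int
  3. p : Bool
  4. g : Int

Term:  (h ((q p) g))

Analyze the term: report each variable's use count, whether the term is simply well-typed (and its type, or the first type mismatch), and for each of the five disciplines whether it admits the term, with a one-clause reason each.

variable uses: h=1, q=1, p=1, g=1
use order (left to right): h, q, p, g
typing: well-typed — term : Bool
ordered: ✓, h, q, p, g: once each, no exchange needed
linear: ✓, exactly-once usage across h, q, p, g
affine: ✓, none of h, q, p, g used more than once
relevant: ✓, h, q, p, g: all used, weakening unneeded
unrestricted: ✓, simply typable at Bool; W, C, E all held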